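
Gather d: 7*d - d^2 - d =-d^2 + 6*d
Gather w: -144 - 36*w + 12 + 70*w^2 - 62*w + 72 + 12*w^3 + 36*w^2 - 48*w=12*w^3 + 106*w^2 - 146*w - 60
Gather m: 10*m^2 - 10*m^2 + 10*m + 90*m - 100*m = 0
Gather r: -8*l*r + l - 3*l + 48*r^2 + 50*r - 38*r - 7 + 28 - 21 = -2*l + 48*r^2 + r*(12 - 8*l)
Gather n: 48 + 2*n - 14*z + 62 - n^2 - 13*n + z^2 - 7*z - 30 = -n^2 - 11*n + z^2 - 21*z + 80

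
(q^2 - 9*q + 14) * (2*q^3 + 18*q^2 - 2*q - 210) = 2*q^5 - 136*q^3 + 60*q^2 + 1862*q - 2940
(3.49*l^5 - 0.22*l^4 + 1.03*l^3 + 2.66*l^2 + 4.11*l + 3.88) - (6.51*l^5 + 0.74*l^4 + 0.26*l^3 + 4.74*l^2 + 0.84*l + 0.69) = -3.02*l^5 - 0.96*l^4 + 0.77*l^3 - 2.08*l^2 + 3.27*l + 3.19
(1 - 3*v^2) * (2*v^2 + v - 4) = -6*v^4 - 3*v^3 + 14*v^2 + v - 4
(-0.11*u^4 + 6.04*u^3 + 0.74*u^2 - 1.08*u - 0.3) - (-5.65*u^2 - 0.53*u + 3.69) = -0.11*u^4 + 6.04*u^3 + 6.39*u^2 - 0.55*u - 3.99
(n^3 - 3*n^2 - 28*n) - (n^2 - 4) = n^3 - 4*n^2 - 28*n + 4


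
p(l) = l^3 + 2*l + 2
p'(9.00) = 245.00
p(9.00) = 749.00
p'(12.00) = 434.00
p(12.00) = 1754.00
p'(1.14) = 5.90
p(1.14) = 5.76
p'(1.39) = 7.80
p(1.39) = 7.47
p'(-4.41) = 60.34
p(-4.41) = -92.59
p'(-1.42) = 8.05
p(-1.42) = -3.70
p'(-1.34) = 7.39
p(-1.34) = -3.09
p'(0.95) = 4.71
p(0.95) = 4.76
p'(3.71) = 43.29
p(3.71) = 60.48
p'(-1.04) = 5.24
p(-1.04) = -1.20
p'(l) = 3*l^2 + 2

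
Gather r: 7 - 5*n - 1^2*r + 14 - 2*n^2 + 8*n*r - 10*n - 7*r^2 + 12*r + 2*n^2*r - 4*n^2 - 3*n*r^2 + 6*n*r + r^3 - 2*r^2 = -6*n^2 - 15*n + r^3 + r^2*(-3*n - 9) + r*(2*n^2 + 14*n + 11) + 21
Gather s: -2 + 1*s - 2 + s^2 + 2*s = s^2 + 3*s - 4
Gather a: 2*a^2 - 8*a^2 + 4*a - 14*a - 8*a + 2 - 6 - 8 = -6*a^2 - 18*a - 12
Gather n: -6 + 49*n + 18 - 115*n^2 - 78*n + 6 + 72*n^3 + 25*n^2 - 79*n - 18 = 72*n^3 - 90*n^2 - 108*n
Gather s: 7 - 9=-2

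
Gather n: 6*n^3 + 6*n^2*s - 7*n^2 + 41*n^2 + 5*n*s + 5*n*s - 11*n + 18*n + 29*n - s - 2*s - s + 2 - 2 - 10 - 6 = 6*n^3 + n^2*(6*s + 34) + n*(10*s + 36) - 4*s - 16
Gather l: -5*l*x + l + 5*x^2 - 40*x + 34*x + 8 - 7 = l*(1 - 5*x) + 5*x^2 - 6*x + 1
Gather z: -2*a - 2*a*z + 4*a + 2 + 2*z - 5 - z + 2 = 2*a + z*(1 - 2*a) - 1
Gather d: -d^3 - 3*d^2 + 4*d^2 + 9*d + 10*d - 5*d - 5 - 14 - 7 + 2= -d^3 + d^2 + 14*d - 24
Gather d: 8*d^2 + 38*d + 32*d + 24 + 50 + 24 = 8*d^2 + 70*d + 98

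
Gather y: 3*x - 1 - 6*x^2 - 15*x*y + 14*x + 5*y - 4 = -6*x^2 + 17*x + y*(5 - 15*x) - 5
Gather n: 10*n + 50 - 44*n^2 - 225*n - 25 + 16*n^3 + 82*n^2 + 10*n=16*n^3 + 38*n^2 - 205*n + 25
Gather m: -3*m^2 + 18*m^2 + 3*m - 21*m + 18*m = 15*m^2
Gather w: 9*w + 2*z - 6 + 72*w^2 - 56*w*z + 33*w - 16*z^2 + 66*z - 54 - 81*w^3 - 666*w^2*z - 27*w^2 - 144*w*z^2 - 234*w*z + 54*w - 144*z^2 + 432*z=-81*w^3 + w^2*(45 - 666*z) + w*(-144*z^2 - 290*z + 96) - 160*z^2 + 500*z - 60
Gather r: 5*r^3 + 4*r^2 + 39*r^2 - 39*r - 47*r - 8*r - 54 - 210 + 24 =5*r^3 + 43*r^2 - 94*r - 240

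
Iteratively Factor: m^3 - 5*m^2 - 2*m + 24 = (m + 2)*(m^2 - 7*m + 12) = (m - 4)*(m + 2)*(m - 3)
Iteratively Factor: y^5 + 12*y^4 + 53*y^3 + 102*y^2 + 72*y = (y + 3)*(y^4 + 9*y^3 + 26*y^2 + 24*y) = (y + 3)^2*(y^3 + 6*y^2 + 8*y) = (y + 3)^2*(y + 4)*(y^2 + 2*y) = (y + 2)*(y + 3)^2*(y + 4)*(y)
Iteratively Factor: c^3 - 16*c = (c - 4)*(c^2 + 4*c) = c*(c - 4)*(c + 4)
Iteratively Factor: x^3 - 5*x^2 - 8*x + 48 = (x + 3)*(x^2 - 8*x + 16) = (x - 4)*(x + 3)*(x - 4)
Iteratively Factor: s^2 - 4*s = (s)*(s - 4)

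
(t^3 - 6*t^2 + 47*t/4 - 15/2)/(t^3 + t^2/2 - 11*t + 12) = (t - 5/2)/(t + 4)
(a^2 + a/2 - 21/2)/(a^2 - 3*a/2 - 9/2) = (2*a + 7)/(2*a + 3)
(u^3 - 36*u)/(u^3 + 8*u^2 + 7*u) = (u^2 - 36)/(u^2 + 8*u + 7)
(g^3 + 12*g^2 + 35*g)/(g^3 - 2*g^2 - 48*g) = (g^2 + 12*g + 35)/(g^2 - 2*g - 48)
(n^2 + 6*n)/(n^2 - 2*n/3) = 3*(n + 6)/(3*n - 2)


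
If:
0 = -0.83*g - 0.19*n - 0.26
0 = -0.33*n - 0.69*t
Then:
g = 0.478641840087623*t - 0.313253012048193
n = -2.09090909090909*t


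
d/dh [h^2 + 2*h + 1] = 2*h + 2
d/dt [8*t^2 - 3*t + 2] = 16*t - 3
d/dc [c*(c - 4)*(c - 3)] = 3*c^2 - 14*c + 12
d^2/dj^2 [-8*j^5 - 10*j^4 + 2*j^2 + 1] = -160*j^3 - 120*j^2 + 4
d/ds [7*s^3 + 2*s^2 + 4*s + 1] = 21*s^2 + 4*s + 4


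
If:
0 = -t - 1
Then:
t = -1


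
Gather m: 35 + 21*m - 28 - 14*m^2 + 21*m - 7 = -14*m^2 + 42*m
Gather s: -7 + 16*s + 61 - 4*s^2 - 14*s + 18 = -4*s^2 + 2*s + 72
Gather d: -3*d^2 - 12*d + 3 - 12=-3*d^2 - 12*d - 9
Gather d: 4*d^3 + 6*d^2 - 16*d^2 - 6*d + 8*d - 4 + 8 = 4*d^3 - 10*d^2 + 2*d + 4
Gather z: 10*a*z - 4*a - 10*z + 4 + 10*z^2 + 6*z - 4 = -4*a + 10*z^2 + z*(10*a - 4)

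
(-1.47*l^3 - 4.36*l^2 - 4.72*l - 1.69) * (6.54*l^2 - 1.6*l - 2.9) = -9.6138*l^5 - 26.1624*l^4 - 19.6298*l^3 + 9.1434*l^2 + 16.392*l + 4.901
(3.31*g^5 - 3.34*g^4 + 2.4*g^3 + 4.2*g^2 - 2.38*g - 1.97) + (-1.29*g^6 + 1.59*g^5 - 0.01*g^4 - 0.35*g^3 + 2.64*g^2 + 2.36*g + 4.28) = -1.29*g^6 + 4.9*g^5 - 3.35*g^4 + 2.05*g^3 + 6.84*g^2 - 0.02*g + 2.31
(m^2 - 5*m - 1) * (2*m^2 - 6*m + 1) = 2*m^4 - 16*m^3 + 29*m^2 + m - 1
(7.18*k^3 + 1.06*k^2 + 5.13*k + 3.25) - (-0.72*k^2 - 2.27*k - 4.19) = 7.18*k^3 + 1.78*k^2 + 7.4*k + 7.44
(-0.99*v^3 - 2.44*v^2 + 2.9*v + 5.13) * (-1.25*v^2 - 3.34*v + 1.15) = 1.2375*v^5 + 6.3566*v^4 + 3.3861*v^3 - 18.9045*v^2 - 13.7992*v + 5.8995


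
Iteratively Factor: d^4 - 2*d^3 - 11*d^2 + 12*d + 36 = (d + 2)*(d^3 - 4*d^2 - 3*d + 18) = (d + 2)^2*(d^2 - 6*d + 9) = (d - 3)*(d + 2)^2*(d - 3)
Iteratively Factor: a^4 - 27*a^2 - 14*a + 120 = (a + 3)*(a^3 - 3*a^2 - 18*a + 40) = (a + 3)*(a + 4)*(a^2 - 7*a + 10) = (a - 2)*(a + 3)*(a + 4)*(a - 5)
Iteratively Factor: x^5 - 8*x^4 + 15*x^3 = (x)*(x^4 - 8*x^3 + 15*x^2) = x^2*(x^3 - 8*x^2 + 15*x) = x^2*(x - 3)*(x^2 - 5*x) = x^2*(x - 5)*(x - 3)*(x)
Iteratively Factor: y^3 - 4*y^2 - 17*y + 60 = (y - 3)*(y^2 - y - 20) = (y - 3)*(y + 4)*(y - 5)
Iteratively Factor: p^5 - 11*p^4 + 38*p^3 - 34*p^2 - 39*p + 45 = (p - 3)*(p^4 - 8*p^3 + 14*p^2 + 8*p - 15) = (p - 3)*(p + 1)*(p^3 - 9*p^2 + 23*p - 15) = (p - 5)*(p - 3)*(p + 1)*(p^2 - 4*p + 3) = (p - 5)*(p - 3)^2*(p + 1)*(p - 1)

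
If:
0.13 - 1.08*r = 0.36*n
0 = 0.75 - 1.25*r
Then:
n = -1.44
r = 0.60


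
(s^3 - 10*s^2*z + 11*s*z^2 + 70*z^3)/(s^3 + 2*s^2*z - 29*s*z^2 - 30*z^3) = (s^2 - 5*s*z - 14*z^2)/(s^2 + 7*s*z + 6*z^2)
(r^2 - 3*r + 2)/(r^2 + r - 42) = (r^2 - 3*r + 2)/(r^2 + r - 42)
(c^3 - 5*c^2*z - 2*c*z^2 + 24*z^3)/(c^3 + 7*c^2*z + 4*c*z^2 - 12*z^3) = (-c^2 + 7*c*z - 12*z^2)/(-c^2 - 5*c*z + 6*z^2)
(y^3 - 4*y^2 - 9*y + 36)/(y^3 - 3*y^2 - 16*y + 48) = (y + 3)/(y + 4)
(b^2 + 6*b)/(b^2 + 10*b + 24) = b/(b + 4)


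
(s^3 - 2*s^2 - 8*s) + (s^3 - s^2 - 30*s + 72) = 2*s^3 - 3*s^2 - 38*s + 72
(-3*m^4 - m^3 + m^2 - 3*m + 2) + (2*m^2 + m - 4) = -3*m^4 - m^3 + 3*m^2 - 2*m - 2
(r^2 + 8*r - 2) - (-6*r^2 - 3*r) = 7*r^2 + 11*r - 2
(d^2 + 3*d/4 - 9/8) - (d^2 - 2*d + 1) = 11*d/4 - 17/8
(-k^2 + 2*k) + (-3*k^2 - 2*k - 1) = -4*k^2 - 1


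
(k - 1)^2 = k^2 - 2*k + 1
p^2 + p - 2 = (p - 1)*(p + 2)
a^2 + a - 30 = (a - 5)*(a + 6)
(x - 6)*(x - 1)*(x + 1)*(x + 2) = x^4 - 4*x^3 - 13*x^2 + 4*x + 12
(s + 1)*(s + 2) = s^2 + 3*s + 2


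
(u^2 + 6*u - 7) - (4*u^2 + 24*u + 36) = -3*u^2 - 18*u - 43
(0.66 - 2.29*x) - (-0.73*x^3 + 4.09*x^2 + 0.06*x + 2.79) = 0.73*x^3 - 4.09*x^2 - 2.35*x - 2.13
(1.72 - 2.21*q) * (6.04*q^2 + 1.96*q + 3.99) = -13.3484*q^3 + 6.0572*q^2 - 5.4467*q + 6.8628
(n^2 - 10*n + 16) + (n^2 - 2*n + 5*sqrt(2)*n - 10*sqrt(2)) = 2*n^2 - 12*n + 5*sqrt(2)*n - 10*sqrt(2) + 16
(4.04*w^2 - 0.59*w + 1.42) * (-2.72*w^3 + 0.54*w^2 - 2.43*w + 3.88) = -10.9888*w^5 + 3.7864*w^4 - 13.9982*w^3 + 17.8757*w^2 - 5.7398*w + 5.5096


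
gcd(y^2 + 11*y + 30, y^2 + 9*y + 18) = y + 6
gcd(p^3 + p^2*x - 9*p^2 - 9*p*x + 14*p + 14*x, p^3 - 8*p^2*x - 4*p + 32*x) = p - 2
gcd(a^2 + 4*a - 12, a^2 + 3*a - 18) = a + 6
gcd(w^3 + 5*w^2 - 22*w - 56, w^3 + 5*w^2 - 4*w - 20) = w + 2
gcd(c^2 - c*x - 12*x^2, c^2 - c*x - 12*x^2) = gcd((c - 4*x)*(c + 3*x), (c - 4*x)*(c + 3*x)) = -c^2 + c*x + 12*x^2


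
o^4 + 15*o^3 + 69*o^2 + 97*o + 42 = (o + 1)^2*(o + 6)*(o + 7)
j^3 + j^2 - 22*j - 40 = (j - 5)*(j + 2)*(j + 4)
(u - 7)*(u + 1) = u^2 - 6*u - 7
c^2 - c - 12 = (c - 4)*(c + 3)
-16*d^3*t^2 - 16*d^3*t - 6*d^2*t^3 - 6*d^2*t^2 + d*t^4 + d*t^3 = t*(-8*d + t)*(2*d + t)*(d*t + d)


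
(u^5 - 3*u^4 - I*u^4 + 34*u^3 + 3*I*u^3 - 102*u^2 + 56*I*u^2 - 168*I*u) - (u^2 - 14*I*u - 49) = u^5 - 3*u^4 - I*u^4 + 34*u^3 + 3*I*u^3 - 103*u^2 + 56*I*u^2 - 154*I*u + 49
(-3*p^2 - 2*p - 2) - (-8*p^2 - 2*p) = 5*p^2 - 2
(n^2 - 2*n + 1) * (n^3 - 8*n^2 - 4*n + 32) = n^5 - 10*n^4 + 13*n^3 + 32*n^2 - 68*n + 32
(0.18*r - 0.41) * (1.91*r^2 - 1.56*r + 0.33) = 0.3438*r^3 - 1.0639*r^2 + 0.699*r - 0.1353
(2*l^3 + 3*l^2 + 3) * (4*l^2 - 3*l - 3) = 8*l^5 + 6*l^4 - 15*l^3 + 3*l^2 - 9*l - 9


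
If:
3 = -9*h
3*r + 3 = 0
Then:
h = -1/3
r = -1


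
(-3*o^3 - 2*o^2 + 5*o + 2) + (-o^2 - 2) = -3*o^3 - 3*o^2 + 5*o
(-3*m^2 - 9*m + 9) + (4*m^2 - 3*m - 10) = m^2 - 12*m - 1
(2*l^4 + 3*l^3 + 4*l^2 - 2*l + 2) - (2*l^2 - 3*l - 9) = 2*l^4 + 3*l^3 + 2*l^2 + l + 11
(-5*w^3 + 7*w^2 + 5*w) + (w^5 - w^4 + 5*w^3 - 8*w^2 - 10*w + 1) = w^5 - w^4 - w^2 - 5*w + 1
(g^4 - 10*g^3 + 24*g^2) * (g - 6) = g^5 - 16*g^4 + 84*g^3 - 144*g^2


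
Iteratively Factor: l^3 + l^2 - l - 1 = (l - 1)*(l^2 + 2*l + 1) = (l - 1)*(l + 1)*(l + 1)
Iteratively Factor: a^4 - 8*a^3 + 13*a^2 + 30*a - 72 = (a + 2)*(a^3 - 10*a^2 + 33*a - 36) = (a - 4)*(a + 2)*(a^2 - 6*a + 9) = (a - 4)*(a - 3)*(a + 2)*(a - 3)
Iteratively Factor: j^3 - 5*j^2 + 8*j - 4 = (j - 1)*(j^2 - 4*j + 4) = (j - 2)*(j - 1)*(j - 2)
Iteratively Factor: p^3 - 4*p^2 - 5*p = (p + 1)*(p^2 - 5*p) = p*(p + 1)*(p - 5)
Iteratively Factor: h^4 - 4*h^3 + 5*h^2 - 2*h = (h - 1)*(h^3 - 3*h^2 + 2*h) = (h - 1)^2*(h^2 - 2*h) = h*(h - 1)^2*(h - 2)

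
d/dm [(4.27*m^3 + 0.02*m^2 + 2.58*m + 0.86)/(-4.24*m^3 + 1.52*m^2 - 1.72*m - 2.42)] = (6.5752*m^4 + 7.18960000000001*m^3 - 24.017*m^2 - 2.7112*m - 4.7644)/(17.9776*m^6 - 12.8896*m^5 + 16.896*m^4 + 15.2928*m^3 - 4.3984*m^2 + 8.3248*m + 5.8564)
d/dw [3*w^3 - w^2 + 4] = w*(9*w - 2)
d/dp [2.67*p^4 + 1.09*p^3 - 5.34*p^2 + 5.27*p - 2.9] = 10.68*p^3 + 3.27*p^2 - 10.68*p + 5.27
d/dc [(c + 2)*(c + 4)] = 2*c + 6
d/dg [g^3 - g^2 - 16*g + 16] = 3*g^2 - 2*g - 16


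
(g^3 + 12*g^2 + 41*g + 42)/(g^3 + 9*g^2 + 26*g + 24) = (g + 7)/(g + 4)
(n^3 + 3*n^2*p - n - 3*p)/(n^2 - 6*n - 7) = (n^2 + 3*n*p - n - 3*p)/(n - 7)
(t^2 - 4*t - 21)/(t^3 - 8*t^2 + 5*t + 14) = (t + 3)/(t^2 - t - 2)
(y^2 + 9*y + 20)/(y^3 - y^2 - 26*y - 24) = (y + 5)/(y^2 - 5*y - 6)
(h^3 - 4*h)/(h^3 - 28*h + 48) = h*(h + 2)/(h^2 + 2*h - 24)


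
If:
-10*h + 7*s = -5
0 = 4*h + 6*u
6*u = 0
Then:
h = 0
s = -5/7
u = 0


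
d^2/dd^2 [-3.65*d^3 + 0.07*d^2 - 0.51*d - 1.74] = 0.14 - 21.9*d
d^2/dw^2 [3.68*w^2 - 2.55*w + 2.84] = 7.36000000000000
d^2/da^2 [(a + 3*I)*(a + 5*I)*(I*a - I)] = 6*I*a - 16 - 2*I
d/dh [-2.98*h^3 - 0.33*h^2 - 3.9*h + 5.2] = -8.94*h^2 - 0.66*h - 3.9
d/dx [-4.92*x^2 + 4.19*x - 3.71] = 4.19 - 9.84*x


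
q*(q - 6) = q^2 - 6*q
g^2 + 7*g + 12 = (g + 3)*(g + 4)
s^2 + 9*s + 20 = (s + 4)*(s + 5)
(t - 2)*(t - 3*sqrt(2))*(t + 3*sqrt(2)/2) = t^3 - 3*sqrt(2)*t^2/2 - 2*t^2 - 9*t + 3*sqrt(2)*t + 18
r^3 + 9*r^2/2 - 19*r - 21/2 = (r - 3)*(r + 1/2)*(r + 7)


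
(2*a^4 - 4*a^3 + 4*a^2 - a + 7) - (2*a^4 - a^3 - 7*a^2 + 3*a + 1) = -3*a^3 + 11*a^2 - 4*a + 6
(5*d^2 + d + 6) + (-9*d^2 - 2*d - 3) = -4*d^2 - d + 3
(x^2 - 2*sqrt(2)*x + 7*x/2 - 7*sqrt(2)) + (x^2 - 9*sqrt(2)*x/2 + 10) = 2*x^2 - 13*sqrt(2)*x/2 + 7*x/2 - 7*sqrt(2) + 10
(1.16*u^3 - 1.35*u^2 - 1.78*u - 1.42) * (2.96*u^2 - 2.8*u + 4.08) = 3.4336*u^5 - 7.244*u^4 + 3.244*u^3 - 4.7272*u^2 - 3.2864*u - 5.7936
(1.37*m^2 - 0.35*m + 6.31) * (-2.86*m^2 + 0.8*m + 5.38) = -3.9182*m^4 + 2.097*m^3 - 10.956*m^2 + 3.165*m + 33.9478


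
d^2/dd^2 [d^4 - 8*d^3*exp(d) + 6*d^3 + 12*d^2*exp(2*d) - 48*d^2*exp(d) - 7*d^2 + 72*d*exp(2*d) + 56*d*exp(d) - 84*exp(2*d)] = -8*d^3*exp(d) + 48*d^2*exp(2*d) - 96*d^2*exp(d) + 12*d^2 + 384*d*exp(2*d) - 184*d*exp(d) + 36*d - 24*exp(2*d) + 16*exp(d) - 14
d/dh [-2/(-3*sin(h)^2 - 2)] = -24*sin(2*h)/(3*cos(2*h) - 7)^2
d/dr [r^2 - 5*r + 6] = 2*r - 5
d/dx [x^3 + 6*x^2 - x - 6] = 3*x^2 + 12*x - 1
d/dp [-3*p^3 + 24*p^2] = 3*p*(16 - 3*p)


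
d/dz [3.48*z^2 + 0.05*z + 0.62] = 6.96*z + 0.05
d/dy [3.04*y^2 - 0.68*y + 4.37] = 6.08*y - 0.68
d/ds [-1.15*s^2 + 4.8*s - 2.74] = 4.8 - 2.3*s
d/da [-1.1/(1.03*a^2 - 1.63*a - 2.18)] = (2.266*a - 1.793)/(-1.03*a^2 + 1.63*a + 2.18)^2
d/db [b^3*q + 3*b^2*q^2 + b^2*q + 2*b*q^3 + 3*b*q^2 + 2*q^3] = q*(3*b^2 + 6*b*q + 2*b + 2*q^2 + 3*q)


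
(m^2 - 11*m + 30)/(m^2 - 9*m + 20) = (m - 6)/(m - 4)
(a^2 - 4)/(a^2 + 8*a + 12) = (a - 2)/(a + 6)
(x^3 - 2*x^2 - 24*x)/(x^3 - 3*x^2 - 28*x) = (x - 6)/(x - 7)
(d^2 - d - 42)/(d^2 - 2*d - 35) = (d + 6)/(d + 5)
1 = 1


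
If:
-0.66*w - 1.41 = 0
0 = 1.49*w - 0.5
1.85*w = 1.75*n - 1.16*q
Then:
No Solution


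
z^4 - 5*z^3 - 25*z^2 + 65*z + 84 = (z - 7)*(z - 3)*(z + 1)*(z + 4)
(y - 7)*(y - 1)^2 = y^3 - 9*y^2 + 15*y - 7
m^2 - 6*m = m*(m - 6)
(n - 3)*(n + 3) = n^2 - 9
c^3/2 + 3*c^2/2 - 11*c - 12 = (c/2 + 1/2)*(c - 4)*(c + 6)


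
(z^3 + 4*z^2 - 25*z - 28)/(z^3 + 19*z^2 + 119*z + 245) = (z^2 - 3*z - 4)/(z^2 + 12*z + 35)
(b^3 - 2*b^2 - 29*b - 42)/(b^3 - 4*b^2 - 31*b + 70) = (b^2 + 5*b + 6)/(b^2 + 3*b - 10)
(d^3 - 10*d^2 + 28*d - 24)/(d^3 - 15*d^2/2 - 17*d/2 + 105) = 2*(d^2 - 4*d + 4)/(2*d^2 - 3*d - 35)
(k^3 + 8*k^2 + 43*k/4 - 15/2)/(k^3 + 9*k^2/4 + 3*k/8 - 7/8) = 2*(2*k^2 + 17*k + 30)/(4*k^2 + 11*k + 7)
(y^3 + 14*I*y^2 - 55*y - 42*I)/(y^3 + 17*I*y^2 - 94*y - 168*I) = (y + I)/(y + 4*I)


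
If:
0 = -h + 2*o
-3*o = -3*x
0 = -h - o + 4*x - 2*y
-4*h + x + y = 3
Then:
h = -12/13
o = -6/13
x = -6/13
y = -3/13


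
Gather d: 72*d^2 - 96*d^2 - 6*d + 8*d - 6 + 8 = -24*d^2 + 2*d + 2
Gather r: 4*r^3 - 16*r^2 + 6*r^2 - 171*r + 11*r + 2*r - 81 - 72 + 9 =4*r^3 - 10*r^2 - 158*r - 144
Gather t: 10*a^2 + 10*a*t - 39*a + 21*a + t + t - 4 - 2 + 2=10*a^2 - 18*a + t*(10*a + 2) - 4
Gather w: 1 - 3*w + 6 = 7 - 3*w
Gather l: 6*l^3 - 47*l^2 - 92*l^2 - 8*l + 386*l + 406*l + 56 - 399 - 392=6*l^3 - 139*l^2 + 784*l - 735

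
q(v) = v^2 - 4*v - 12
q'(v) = 2*v - 4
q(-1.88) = -0.95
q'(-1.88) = -7.76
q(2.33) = -15.89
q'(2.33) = 0.66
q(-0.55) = -9.50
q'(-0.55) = -5.10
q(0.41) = -13.47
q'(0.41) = -3.18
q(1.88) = -15.99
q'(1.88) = -0.24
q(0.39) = -13.41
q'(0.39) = -3.22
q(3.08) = -14.83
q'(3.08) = 2.16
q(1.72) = -15.92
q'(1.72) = -0.56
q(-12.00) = 180.00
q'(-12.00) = -28.00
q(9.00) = 33.00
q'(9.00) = 14.00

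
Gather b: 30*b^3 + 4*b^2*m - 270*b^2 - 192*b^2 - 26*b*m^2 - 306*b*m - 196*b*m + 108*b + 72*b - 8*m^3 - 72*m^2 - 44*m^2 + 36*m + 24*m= 30*b^3 + b^2*(4*m - 462) + b*(-26*m^2 - 502*m + 180) - 8*m^3 - 116*m^2 + 60*m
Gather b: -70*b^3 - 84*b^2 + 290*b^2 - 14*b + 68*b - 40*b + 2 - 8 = -70*b^3 + 206*b^2 + 14*b - 6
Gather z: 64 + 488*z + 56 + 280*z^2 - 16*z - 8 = 280*z^2 + 472*z + 112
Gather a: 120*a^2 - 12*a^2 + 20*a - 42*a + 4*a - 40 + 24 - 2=108*a^2 - 18*a - 18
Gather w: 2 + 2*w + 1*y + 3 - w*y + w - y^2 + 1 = w*(3 - y) - y^2 + y + 6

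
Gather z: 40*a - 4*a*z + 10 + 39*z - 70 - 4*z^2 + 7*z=40*a - 4*z^2 + z*(46 - 4*a) - 60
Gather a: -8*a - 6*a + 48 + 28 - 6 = 70 - 14*a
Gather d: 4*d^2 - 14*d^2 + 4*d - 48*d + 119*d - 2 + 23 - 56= -10*d^2 + 75*d - 35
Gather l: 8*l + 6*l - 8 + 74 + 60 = 14*l + 126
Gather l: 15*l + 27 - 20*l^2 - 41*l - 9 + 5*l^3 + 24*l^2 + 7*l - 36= 5*l^3 + 4*l^2 - 19*l - 18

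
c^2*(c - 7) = c^3 - 7*c^2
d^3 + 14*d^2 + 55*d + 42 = (d + 1)*(d + 6)*(d + 7)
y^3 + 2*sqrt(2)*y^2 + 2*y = y*(y + sqrt(2))^2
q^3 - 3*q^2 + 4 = (q - 2)^2*(q + 1)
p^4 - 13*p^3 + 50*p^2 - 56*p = p*(p - 7)*(p - 4)*(p - 2)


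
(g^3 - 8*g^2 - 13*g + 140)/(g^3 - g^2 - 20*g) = (g - 7)/g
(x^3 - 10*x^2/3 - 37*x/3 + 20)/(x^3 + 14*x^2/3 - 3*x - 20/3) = (x^2 - 2*x - 15)/(x^2 + 6*x + 5)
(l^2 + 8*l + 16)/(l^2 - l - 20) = (l + 4)/(l - 5)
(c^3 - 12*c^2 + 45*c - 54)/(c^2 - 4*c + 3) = (c^2 - 9*c + 18)/(c - 1)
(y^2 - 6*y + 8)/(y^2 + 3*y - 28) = (y - 2)/(y + 7)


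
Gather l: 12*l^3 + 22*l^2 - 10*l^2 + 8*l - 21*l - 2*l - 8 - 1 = 12*l^3 + 12*l^2 - 15*l - 9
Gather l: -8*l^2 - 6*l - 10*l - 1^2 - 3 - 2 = -8*l^2 - 16*l - 6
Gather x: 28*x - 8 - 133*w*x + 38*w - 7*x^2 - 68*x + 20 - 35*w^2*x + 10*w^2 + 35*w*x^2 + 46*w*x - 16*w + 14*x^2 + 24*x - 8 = 10*w^2 + 22*w + x^2*(35*w + 7) + x*(-35*w^2 - 87*w - 16) + 4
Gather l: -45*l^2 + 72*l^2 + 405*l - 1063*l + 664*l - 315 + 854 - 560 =27*l^2 + 6*l - 21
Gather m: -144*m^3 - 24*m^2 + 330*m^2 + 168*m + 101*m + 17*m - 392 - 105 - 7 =-144*m^3 + 306*m^2 + 286*m - 504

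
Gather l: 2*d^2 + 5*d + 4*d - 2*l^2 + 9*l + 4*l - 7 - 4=2*d^2 + 9*d - 2*l^2 + 13*l - 11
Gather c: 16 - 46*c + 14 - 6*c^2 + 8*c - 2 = -6*c^2 - 38*c + 28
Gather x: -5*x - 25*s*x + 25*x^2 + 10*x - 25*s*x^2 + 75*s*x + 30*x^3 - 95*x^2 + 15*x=30*x^3 + x^2*(-25*s - 70) + x*(50*s + 20)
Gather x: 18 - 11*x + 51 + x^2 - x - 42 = x^2 - 12*x + 27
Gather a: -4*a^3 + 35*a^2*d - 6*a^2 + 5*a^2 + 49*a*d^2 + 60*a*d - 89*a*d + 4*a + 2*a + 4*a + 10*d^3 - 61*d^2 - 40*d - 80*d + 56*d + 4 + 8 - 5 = -4*a^3 + a^2*(35*d - 1) + a*(49*d^2 - 29*d + 10) + 10*d^3 - 61*d^2 - 64*d + 7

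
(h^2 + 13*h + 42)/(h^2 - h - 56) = (h + 6)/(h - 8)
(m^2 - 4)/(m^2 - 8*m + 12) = (m + 2)/(m - 6)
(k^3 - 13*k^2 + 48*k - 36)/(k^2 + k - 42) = (k^2 - 7*k + 6)/(k + 7)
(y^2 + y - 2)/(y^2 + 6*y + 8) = (y - 1)/(y + 4)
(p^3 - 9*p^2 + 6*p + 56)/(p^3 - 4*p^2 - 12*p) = (p^2 - 11*p + 28)/(p*(p - 6))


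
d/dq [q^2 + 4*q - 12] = 2*q + 4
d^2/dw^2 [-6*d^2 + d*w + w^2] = 2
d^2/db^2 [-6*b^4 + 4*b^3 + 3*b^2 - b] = -72*b^2 + 24*b + 6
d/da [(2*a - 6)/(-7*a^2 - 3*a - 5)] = 14*(a^2 - 6*a - 2)/(49*a^4 + 42*a^3 + 79*a^2 + 30*a + 25)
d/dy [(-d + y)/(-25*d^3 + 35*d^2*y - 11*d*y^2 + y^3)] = 2/(125*d^3 - 75*d^2*y + 15*d*y^2 - y^3)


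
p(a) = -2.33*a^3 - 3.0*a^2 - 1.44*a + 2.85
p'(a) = -6.99*a^2 - 6.0*a - 1.44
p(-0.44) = 3.10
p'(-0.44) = -0.15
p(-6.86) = 623.74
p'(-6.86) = -289.23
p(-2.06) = 13.45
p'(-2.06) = -18.74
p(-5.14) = 247.40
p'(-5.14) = -155.27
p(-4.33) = 141.99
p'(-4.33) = -106.51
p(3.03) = -93.87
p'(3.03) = -83.79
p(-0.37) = 3.09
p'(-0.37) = -0.18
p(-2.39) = 20.96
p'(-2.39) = -27.03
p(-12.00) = 3614.37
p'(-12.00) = -936.00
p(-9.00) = 1471.38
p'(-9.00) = -513.63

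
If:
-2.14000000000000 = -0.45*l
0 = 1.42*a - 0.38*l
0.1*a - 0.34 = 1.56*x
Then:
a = 1.27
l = 4.76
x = -0.14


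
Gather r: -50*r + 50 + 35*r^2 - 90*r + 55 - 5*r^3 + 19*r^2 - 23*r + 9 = -5*r^3 + 54*r^2 - 163*r + 114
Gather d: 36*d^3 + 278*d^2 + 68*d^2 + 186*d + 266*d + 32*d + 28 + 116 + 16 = 36*d^3 + 346*d^2 + 484*d + 160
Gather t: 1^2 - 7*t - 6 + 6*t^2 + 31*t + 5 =6*t^2 + 24*t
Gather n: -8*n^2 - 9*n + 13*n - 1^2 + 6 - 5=-8*n^2 + 4*n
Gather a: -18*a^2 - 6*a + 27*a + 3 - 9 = -18*a^2 + 21*a - 6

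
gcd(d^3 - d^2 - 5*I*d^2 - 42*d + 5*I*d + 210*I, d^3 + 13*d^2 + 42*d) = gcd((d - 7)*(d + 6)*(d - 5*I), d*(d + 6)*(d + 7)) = d + 6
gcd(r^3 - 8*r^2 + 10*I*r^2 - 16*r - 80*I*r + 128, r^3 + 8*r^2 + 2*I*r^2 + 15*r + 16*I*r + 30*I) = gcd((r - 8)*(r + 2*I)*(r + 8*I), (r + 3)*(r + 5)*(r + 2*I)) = r + 2*I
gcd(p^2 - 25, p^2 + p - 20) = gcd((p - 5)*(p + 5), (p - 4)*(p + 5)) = p + 5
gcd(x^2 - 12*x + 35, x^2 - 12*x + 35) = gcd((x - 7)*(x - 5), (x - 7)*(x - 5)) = x^2 - 12*x + 35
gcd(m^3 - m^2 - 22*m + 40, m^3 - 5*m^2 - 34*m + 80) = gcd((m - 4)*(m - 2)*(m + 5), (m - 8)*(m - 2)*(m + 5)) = m^2 + 3*m - 10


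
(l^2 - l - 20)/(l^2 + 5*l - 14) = (l^2 - l - 20)/(l^2 + 5*l - 14)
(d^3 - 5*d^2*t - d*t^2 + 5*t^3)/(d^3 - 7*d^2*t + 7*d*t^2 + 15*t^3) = (-d + t)/(-d + 3*t)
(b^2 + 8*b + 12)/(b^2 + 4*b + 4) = (b + 6)/(b + 2)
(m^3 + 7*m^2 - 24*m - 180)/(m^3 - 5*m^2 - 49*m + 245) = (m^2 + 12*m + 36)/(m^2 - 49)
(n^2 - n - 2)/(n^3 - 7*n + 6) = (n + 1)/(n^2 + 2*n - 3)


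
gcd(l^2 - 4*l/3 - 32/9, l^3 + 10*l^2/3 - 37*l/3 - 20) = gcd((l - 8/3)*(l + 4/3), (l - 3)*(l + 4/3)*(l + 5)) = l + 4/3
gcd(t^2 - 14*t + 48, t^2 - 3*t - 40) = t - 8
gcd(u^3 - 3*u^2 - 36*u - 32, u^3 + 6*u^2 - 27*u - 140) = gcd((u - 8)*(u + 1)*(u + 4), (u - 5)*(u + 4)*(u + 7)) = u + 4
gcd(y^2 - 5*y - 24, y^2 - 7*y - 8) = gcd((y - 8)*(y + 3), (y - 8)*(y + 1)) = y - 8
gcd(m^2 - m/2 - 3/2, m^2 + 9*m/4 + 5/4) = m + 1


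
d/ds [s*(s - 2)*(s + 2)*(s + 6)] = 4*s^3 + 18*s^2 - 8*s - 24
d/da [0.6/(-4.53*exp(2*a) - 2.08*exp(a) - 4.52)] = (5.436*exp(a) + 1.248)*exp(a)/(4.53*exp(2*a) + 2.08*exp(a) + 4.52)^2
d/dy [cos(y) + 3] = -sin(y)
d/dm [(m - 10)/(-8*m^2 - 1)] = (-8*m^2 + 16*m*(m - 10) - 1)/(8*m^2 + 1)^2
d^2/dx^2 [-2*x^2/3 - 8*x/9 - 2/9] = -4/3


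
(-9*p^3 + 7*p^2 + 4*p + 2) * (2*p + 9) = -18*p^4 - 67*p^3 + 71*p^2 + 40*p + 18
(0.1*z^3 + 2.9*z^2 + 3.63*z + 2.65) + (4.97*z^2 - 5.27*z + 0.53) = 0.1*z^3 + 7.87*z^2 - 1.64*z + 3.18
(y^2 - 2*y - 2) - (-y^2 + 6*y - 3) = 2*y^2 - 8*y + 1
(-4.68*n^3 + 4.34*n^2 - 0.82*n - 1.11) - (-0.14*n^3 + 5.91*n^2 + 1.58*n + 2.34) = -4.54*n^3 - 1.57*n^2 - 2.4*n - 3.45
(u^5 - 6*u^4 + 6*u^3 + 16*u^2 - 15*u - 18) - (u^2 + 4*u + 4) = u^5 - 6*u^4 + 6*u^3 + 15*u^2 - 19*u - 22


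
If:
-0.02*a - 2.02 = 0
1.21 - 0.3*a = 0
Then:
No Solution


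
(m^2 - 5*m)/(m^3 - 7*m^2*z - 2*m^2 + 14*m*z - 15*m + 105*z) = m/(m^2 - 7*m*z + 3*m - 21*z)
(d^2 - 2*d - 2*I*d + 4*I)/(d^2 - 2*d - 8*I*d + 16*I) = (d - 2*I)/(d - 8*I)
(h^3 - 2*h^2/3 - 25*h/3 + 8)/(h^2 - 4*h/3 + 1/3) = (3*h^2 + h - 24)/(3*h - 1)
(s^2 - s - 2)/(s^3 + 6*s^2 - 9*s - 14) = 1/(s + 7)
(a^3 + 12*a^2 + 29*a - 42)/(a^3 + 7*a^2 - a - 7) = (a + 6)/(a + 1)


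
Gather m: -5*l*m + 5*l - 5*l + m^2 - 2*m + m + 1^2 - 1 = m^2 + m*(-5*l - 1)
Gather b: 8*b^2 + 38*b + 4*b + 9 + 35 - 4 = 8*b^2 + 42*b + 40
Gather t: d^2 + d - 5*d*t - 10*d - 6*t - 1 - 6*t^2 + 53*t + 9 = d^2 - 9*d - 6*t^2 + t*(47 - 5*d) + 8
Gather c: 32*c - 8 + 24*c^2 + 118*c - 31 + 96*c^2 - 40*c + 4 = 120*c^2 + 110*c - 35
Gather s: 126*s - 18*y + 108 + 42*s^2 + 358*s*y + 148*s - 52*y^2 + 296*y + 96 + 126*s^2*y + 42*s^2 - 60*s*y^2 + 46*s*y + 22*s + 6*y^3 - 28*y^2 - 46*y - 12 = s^2*(126*y + 84) + s*(-60*y^2 + 404*y + 296) + 6*y^3 - 80*y^2 + 232*y + 192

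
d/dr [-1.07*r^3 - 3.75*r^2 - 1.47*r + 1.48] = -3.21*r^2 - 7.5*r - 1.47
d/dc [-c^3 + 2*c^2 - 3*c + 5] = -3*c^2 + 4*c - 3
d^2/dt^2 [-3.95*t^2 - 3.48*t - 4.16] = -7.90000000000000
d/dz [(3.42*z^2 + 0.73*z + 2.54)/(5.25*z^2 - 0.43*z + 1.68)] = (-5.3031*z^2 - 15.1788*z + 2.3186)/(27.5625*z^4 - 4.515*z^3 + 17.8249*z^2 - 1.4448*z + 2.8224)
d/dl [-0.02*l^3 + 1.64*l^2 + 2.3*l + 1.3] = -0.06*l^2 + 3.28*l + 2.3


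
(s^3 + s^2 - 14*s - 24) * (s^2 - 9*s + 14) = s^5 - 8*s^4 - 9*s^3 + 116*s^2 + 20*s - 336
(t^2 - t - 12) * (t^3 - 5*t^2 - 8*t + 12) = t^5 - 6*t^4 - 15*t^3 + 80*t^2 + 84*t - 144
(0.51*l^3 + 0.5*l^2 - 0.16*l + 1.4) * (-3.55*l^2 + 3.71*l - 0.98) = -1.8105*l^5 + 0.1171*l^4 + 1.9232*l^3 - 6.0536*l^2 + 5.3508*l - 1.372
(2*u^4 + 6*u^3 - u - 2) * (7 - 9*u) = -18*u^5 - 40*u^4 + 42*u^3 + 9*u^2 + 11*u - 14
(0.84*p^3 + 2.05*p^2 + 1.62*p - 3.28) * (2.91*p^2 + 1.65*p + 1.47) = 2.4444*p^5 + 7.3515*p^4 + 9.3315*p^3 - 3.8583*p^2 - 3.0306*p - 4.8216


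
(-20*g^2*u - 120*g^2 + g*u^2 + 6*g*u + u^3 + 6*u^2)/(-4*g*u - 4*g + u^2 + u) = (5*g*u + 30*g + u^2 + 6*u)/(u + 1)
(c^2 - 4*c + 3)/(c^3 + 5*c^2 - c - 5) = (c - 3)/(c^2 + 6*c + 5)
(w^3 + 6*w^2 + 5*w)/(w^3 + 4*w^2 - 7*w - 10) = w/(w - 2)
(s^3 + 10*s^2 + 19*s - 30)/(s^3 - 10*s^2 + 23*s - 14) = (s^2 + 11*s + 30)/(s^2 - 9*s + 14)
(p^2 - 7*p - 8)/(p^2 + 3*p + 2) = (p - 8)/(p + 2)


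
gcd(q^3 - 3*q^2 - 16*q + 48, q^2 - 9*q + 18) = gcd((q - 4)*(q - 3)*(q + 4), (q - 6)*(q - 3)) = q - 3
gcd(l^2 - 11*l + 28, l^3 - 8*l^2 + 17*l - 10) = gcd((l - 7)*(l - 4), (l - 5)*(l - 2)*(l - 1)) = 1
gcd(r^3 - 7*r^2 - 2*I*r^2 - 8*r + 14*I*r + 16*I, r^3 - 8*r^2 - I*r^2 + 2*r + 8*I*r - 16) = r^2 + r*(-8 - 2*I) + 16*I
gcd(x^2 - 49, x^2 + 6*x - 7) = x + 7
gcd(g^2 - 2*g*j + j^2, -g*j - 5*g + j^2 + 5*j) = g - j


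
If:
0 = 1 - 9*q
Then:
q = 1/9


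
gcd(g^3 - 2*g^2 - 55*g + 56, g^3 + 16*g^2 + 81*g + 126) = g + 7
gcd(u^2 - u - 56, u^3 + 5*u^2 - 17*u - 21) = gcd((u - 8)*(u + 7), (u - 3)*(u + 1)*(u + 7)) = u + 7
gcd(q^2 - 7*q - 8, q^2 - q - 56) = q - 8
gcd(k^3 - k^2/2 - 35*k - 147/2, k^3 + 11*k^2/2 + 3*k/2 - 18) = k + 3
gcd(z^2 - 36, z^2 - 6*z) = z - 6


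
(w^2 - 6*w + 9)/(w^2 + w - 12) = (w - 3)/(w + 4)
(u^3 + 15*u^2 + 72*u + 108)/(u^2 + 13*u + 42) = (u^2 + 9*u + 18)/(u + 7)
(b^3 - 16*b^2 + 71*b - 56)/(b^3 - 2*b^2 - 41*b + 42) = (b - 8)/(b + 6)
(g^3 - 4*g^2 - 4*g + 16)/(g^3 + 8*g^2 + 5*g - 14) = (g^2 - 6*g + 8)/(g^2 + 6*g - 7)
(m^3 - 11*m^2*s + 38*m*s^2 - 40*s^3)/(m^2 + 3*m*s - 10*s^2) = (m^2 - 9*m*s + 20*s^2)/(m + 5*s)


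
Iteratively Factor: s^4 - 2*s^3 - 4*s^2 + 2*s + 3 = (s + 1)*(s^3 - 3*s^2 - s + 3) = (s + 1)^2*(s^2 - 4*s + 3) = (s - 3)*(s + 1)^2*(s - 1)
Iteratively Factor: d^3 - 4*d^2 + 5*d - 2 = (d - 2)*(d^2 - 2*d + 1) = (d - 2)*(d - 1)*(d - 1)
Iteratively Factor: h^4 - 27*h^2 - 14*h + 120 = (h + 4)*(h^3 - 4*h^2 - 11*h + 30) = (h - 5)*(h + 4)*(h^2 + h - 6) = (h - 5)*(h - 2)*(h + 4)*(h + 3)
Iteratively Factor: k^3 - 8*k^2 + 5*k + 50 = (k - 5)*(k^2 - 3*k - 10) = (k - 5)*(k + 2)*(k - 5)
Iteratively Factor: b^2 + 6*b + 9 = (b + 3)*(b + 3)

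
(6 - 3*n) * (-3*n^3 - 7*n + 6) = 9*n^4 - 18*n^3 + 21*n^2 - 60*n + 36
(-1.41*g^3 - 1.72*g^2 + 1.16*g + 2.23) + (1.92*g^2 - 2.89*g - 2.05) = -1.41*g^3 + 0.2*g^2 - 1.73*g + 0.18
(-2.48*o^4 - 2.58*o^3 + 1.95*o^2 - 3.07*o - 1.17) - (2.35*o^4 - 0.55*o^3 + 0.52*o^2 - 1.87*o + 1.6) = -4.83*o^4 - 2.03*o^3 + 1.43*o^2 - 1.2*o - 2.77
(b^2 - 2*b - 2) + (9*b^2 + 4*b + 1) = 10*b^2 + 2*b - 1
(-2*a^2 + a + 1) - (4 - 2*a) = -2*a^2 + 3*a - 3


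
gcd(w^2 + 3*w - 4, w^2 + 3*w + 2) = 1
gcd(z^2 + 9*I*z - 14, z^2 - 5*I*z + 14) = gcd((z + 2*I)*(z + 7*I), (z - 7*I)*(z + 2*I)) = z + 2*I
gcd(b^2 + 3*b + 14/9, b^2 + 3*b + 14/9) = b^2 + 3*b + 14/9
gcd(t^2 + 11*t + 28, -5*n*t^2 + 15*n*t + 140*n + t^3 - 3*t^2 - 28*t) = t + 4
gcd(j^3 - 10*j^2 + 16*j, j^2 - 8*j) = j^2 - 8*j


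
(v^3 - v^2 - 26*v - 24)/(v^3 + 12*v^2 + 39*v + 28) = (v - 6)/(v + 7)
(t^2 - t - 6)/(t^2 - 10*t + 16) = (t^2 - t - 6)/(t^2 - 10*t + 16)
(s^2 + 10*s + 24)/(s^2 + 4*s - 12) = (s + 4)/(s - 2)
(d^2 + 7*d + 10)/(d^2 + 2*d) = (d + 5)/d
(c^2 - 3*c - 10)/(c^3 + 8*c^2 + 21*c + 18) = (c - 5)/(c^2 + 6*c + 9)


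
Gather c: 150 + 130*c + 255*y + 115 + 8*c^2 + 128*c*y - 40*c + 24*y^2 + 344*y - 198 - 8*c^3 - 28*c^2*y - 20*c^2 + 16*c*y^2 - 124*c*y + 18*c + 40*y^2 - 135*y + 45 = -8*c^3 + c^2*(-28*y - 12) + c*(16*y^2 + 4*y + 108) + 64*y^2 + 464*y + 112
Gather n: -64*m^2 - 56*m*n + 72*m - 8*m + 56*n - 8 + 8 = -64*m^2 + 64*m + n*(56 - 56*m)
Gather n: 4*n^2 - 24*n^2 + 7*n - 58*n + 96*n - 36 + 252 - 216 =-20*n^2 + 45*n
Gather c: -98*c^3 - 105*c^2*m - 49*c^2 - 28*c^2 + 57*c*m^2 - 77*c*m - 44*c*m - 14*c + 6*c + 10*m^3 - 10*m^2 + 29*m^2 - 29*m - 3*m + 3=-98*c^3 + c^2*(-105*m - 77) + c*(57*m^2 - 121*m - 8) + 10*m^3 + 19*m^2 - 32*m + 3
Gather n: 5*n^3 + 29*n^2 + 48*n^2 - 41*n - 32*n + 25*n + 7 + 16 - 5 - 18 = 5*n^3 + 77*n^2 - 48*n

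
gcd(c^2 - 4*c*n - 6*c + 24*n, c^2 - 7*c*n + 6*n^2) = 1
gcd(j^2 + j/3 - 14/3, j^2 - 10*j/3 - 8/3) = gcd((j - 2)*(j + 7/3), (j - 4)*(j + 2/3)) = 1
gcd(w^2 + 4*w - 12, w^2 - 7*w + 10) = w - 2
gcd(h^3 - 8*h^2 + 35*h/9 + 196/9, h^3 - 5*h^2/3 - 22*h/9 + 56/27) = h^2 - h - 28/9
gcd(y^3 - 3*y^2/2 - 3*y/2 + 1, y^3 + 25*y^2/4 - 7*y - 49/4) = y + 1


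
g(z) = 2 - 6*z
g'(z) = -6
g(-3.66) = 23.96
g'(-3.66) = -6.00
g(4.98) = -27.88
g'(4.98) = -6.00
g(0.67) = -2.02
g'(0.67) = -6.00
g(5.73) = -32.38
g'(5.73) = -6.00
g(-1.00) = 8.00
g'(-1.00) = -6.00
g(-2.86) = 19.16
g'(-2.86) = -6.00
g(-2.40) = 16.40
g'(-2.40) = -6.00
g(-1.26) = 9.56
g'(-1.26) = -6.00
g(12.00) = -70.00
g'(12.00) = -6.00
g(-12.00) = 74.00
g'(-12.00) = -6.00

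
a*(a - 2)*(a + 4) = a^3 + 2*a^2 - 8*a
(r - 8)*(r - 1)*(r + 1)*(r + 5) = r^4 - 3*r^3 - 41*r^2 + 3*r + 40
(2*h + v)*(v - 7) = 2*h*v - 14*h + v^2 - 7*v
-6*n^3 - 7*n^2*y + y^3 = (-3*n + y)*(n + y)*(2*n + y)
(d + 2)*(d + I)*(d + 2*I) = d^3 + 2*d^2 + 3*I*d^2 - 2*d + 6*I*d - 4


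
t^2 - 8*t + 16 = (t - 4)^2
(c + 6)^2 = c^2 + 12*c + 36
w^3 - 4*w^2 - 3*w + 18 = (w - 3)^2*(w + 2)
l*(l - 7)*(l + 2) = l^3 - 5*l^2 - 14*l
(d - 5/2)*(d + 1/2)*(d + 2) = d^3 - 21*d/4 - 5/2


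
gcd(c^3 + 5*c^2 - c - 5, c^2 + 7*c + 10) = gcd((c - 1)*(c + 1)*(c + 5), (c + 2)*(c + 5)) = c + 5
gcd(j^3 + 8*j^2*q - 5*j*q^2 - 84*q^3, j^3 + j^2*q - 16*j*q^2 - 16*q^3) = j + 4*q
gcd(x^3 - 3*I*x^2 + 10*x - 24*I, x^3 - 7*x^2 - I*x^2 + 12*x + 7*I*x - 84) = x^2 - I*x + 12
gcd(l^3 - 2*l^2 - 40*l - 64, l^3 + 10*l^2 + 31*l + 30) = l + 2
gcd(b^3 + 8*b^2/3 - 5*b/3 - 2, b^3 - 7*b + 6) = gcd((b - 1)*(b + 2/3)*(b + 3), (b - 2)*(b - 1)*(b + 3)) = b^2 + 2*b - 3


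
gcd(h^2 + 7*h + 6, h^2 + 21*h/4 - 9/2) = h + 6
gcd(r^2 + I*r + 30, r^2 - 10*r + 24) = 1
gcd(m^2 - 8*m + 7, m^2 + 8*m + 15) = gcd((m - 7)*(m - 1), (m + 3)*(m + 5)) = 1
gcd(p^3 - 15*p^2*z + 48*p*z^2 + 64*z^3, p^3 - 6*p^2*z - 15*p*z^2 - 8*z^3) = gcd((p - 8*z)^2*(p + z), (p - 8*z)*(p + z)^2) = -p^2 + 7*p*z + 8*z^2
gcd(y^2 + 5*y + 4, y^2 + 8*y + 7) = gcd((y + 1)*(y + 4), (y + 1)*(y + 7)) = y + 1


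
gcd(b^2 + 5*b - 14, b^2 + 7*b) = b + 7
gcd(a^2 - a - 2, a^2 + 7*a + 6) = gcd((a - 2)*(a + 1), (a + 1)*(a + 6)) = a + 1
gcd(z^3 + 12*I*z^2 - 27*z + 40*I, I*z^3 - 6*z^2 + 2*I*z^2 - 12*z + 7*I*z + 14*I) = z - I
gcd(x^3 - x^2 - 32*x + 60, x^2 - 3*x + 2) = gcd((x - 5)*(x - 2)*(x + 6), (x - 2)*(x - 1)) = x - 2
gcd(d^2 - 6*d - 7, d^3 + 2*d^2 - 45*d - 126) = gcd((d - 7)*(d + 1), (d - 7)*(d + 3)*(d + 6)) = d - 7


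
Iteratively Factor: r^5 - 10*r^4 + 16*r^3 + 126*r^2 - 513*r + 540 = (r - 3)*(r^4 - 7*r^3 - 5*r^2 + 111*r - 180) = (r - 5)*(r - 3)*(r^3 - 2*r^2 - 15*r + 36) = (r - 5)*(r - 3)^2*(r^2 + r - 12) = (r - 5)*(r - 3)^2*(r + 4)*(r - 3)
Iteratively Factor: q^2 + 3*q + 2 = (q + 2)*(q + 1)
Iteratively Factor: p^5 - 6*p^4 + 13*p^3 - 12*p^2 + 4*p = (p - 2)*(p^4 - 4*p^3 + 5*p^2 - 2*p) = (p - 2)*(p - 1)*(p^3 - 3*p^2 + 2*p) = p*(p - 2)*(p - 1)*(p^2 - 3*p + 2) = p*(p - 2)*(p - 1)^2*(p - 2)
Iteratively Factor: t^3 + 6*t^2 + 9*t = (t + 3)*(t^2 + 3*t) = t*(t + 3)*(t + 3)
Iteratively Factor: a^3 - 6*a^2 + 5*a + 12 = (a + 1)*(a^2 - 7*a + 12) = (a - 3)*(a + 1)*(a - 4)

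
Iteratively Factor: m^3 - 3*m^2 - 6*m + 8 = (m - 1)*(m^2 - 2*m - 8) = (m - 1)*(m + 2)*(m - 4)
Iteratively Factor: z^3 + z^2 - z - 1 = (z - 1)*(z^2 + 2*z + 1) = (z - 1)*(z + 1)*(z + 1)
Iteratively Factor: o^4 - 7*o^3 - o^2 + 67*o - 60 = (o - 5)*(o^3 - 2*o^2 - 11*o + 12) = (o - 5)*(o - 1)*(o^2 - o - 12) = (o - 5)*(o - 1)*(o + 3)*(o - 4)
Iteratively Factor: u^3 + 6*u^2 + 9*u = (u)*(u^2 + 6*u + 9) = u*(u + 3)*(u + 3)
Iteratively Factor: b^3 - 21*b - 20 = (b + 1)*(b^2 - b - 20) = (b - 5)*(b + 1)*(b + 4)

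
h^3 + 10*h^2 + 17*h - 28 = (h - 1)*(h + 4)*(h + 7)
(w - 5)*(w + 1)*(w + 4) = w^3 - 21*w - 20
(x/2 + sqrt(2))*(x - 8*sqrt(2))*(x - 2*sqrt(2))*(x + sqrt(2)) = x^4/2 - 7*sqrt(2)*x^3/2 - 12*x^2 + 28*sqrt(2)*x + 64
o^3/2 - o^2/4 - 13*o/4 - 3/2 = (o/2 + 1)*(o - 3)*(o + 1/2)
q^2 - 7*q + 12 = (q - 4)*(q - 3)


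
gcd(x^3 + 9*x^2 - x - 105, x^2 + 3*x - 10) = x + 5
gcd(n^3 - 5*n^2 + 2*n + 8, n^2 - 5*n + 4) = n - 4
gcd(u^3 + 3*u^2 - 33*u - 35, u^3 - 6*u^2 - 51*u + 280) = u^2 + 2*u - 35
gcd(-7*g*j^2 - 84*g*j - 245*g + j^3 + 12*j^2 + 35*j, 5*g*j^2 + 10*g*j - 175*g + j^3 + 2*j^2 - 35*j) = j + 7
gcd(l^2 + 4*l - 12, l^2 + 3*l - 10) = l - 2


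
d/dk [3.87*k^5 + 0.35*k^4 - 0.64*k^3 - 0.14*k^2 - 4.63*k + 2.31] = 19.35*k^4 + 1.4*k^3 - 1.92*k^2 - 0.28*k - 4.63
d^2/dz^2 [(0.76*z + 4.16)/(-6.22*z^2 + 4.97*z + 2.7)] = ((0.76*z + 4.16)*(12.44*z - 4.97)*(24.88*z - 9.94) + (28.3632*z + 44.196)*(-6.22*z^2 + 4.97*z + 2.7))/(-6.22*z^2 + 4.97*z + 2.7)^3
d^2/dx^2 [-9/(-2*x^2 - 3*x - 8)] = 18*(-4*x^2 - 6*x + (4*x + 3)^2 - 16)/(2*x^2 + 3*x + 8)^3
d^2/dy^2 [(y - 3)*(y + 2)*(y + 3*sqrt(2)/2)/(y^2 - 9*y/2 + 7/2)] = 4*(25*y^3 + 21*sqrt(2)*y^3 - 171*sqrt(2)*y^2 - 147*y^2 + 399*y + 549*sqrt(2)*y - 624*sqrt(2) - 427)/(8*y^6 - 108*y^5 + 570*y^4 - 1485*y^3 + 1995*y^2 - 1323*y + 343)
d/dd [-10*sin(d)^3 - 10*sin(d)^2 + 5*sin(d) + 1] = 5*(-6*sin(d)^2 - 4*sin(d) + 1)*cos(d)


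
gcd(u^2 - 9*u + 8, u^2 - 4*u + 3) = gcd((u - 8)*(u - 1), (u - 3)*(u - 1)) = u - 1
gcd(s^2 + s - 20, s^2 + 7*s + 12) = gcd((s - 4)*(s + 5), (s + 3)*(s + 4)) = 1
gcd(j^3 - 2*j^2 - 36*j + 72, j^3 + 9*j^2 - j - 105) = 1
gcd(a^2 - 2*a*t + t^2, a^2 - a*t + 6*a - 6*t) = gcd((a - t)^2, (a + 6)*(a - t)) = -a + t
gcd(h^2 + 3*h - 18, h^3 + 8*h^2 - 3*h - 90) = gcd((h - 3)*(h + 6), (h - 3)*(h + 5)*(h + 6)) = h^2 + 3*h - 18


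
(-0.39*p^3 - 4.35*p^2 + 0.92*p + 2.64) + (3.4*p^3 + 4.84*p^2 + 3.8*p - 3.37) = 3.01*p^3 + 0.49*p^2 + 4.72*p - 0.73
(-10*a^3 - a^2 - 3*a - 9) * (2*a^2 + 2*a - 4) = -20*a^5 - 22*a^4 + 32*a^3 - 20*a^2 - 6*a + 36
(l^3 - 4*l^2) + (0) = l^3 - 4*l^2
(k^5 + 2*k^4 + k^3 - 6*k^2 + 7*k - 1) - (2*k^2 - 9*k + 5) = k^5 + 2*k^4 + k^3 - 8*k^2 + 16*k - 6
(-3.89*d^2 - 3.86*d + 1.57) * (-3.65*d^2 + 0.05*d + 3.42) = 14.1985*d^4 + 13.8945*d^3 - 19.2273*d^2 - 13.1227*d + 5.3694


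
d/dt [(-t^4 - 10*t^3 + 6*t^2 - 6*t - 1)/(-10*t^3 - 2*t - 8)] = (5*t^6 + 33*t^4 - 24*t^3 + 99*t^2 - 48*t + 23)/(2*(25*t^6 + 10*t^4 + 40*t^3 + t^2 + 8*t + 16))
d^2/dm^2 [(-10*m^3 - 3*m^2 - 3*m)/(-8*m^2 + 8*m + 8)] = 13*m*(2*m^2 + 3*m + 3)/(4*(m^6 - 3*m^5 + 5*m^3 - 3*m - 1))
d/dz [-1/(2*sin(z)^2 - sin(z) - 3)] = (4*sin(z) - 1)*cos(z)/(sin(z) + cos(2*z) + 2)^2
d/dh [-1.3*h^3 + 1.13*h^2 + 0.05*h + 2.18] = -3.9*h^2 + 2.26*h + 0.05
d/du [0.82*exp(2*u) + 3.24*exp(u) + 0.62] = (1.64*exp(u) + 3.24)*exp(u)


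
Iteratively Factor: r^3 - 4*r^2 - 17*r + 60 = (r - 3)*(r^2 - r - 20) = (r - 5)*(r - 3)*(r + 4)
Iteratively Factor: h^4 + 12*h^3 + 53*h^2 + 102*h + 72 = (h + 3)*(h^3 + 9*h^2 + 26*h + 24) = (h + 3)^2*(h^2 + 6*h + 8) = (h + 2)*(h + 3)^2*(h + 4)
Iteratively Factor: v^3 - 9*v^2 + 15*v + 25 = (v - 5)*(v^2 - 4*v - 5) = (v - 5)*(v + 1)*(v - 5)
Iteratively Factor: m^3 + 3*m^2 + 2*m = (m + 2)*(m^2 + m) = (m + 1)*(m + 2)*(m)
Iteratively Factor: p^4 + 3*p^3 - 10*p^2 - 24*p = (p + 4)*(p^3 - p^2 - 6*p) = (p + 2)*(p + 4)*(p^2 - 3*p) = (p - 3)*(p + 2)*(p + 4)*(p)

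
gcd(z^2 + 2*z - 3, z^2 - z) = z - 1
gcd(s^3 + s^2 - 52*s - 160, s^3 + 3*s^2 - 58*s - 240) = s^2 - 3*s - 40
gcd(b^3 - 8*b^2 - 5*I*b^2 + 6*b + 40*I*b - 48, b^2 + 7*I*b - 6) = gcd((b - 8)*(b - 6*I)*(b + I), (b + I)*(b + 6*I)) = b + I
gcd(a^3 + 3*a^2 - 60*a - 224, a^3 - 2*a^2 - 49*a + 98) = a + 7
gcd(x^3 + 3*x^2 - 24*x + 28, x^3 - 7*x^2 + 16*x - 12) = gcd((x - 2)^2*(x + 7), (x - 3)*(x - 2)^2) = x^2 - 4*x + 4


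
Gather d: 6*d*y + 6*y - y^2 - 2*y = 6*d*y - y^2 + 4*y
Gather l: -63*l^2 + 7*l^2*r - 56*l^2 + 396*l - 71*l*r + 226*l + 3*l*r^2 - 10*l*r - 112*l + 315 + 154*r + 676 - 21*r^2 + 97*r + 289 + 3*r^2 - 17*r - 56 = l^2*(7*r - 119) + l*(3*r^2 - 81*r + 510) - 18*r^2 + 234*r + 1224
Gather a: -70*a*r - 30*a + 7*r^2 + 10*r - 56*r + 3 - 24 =a*(-70*r - 30) + 7*r^2 - 46*r - 21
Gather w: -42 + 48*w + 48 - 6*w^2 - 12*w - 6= -6*w^2 + 36*w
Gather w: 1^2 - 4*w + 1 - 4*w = 2 - 8*w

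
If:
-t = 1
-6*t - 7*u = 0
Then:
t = -1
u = 6/7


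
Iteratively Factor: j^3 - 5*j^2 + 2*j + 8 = (j - 4)*(j^2 - j - 2) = (j - 4)*(j - 2)*(j + 1)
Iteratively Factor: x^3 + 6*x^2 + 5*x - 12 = (x - 1)*(x^2 + 7*x + 12) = (x - 1)*(x + 4)*(x + 3)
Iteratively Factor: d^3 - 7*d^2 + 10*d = (d - 5)*(d^2 - 2*d) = (d - 5)*(d - 2)*(d)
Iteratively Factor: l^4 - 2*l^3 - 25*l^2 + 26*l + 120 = (l + 4)*(l^3 - 6*l^2 - l + 30) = (l - 5)*(l + 4)*(l^2 - l - 6) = (l - 5)*(l + 2)*(l + 4)*(l - 3)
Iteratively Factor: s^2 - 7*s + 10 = (s - 5)*(s - 2)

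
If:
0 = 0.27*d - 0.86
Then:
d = 3.19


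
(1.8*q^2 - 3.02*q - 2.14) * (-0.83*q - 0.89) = -1.494*q^3 + 0.9046*q^2 + 4.464*q + 1.9046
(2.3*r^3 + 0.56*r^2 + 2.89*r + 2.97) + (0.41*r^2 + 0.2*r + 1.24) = 2.3*r^3 + 0.97*r^2 + 3.09*r + 4.21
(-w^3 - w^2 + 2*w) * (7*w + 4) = -7*w^4 - 11*w^3 + 10*w^2 + 8*w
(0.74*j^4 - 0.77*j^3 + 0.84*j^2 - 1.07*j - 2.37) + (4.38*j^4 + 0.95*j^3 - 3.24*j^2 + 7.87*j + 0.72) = 5.12*j^4 + 0.18*j^3 - 2.4*j^2 + 6.8*j - 1.65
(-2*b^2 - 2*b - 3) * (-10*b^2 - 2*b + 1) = 20*b^4 + 24*b^3 + 32*b^2 + 4*b - 3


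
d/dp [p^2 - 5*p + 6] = 2*p - 5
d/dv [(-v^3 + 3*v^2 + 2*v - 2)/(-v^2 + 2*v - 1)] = (v^3 - 3*v^2 + 8*v - 2)/(v^3 - 3*v^2 + 3*v - 1)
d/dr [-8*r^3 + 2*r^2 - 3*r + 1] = -24*r^2 + 4*r - 3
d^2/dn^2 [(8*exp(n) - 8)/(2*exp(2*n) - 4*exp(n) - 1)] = (32*exp(4*n) - 64*exp(3*n) + 288*exp(2*n) - 224*exp(n) + 40)*exp(n)/(8*exp(6*n) - 48*exp(5*n) + 84*exp(4*n) - 16*exp(3*n) - 42*exp(2*n) - 12*exp(n) - 1)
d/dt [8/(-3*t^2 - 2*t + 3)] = 16*(3*t + 1)/(3*t^2 + 2*t - 3)^2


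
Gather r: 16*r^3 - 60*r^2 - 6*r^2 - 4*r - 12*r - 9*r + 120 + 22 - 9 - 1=16*r^3 - 66*r^2 - 25*r + 132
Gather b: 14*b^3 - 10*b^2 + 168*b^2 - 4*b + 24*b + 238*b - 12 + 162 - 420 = 14*b^3 + 158*b^2 + 258*b - 270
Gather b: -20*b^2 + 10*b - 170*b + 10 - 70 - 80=-20*b^2 - 160*b - 140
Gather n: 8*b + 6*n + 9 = 8*b + 6*n + 9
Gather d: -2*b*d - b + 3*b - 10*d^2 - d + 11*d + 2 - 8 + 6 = 2*b - 10*d^2 + d*(10 - 2*b)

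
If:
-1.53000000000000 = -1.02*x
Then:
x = 1.50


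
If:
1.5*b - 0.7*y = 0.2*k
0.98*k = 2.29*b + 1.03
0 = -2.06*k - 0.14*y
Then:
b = -0.42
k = 0.06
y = -0.92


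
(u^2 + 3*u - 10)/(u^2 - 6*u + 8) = (u + 5)/(u - 4)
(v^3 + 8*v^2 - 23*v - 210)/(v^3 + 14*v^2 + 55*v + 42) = (v - 5)/(v + 1)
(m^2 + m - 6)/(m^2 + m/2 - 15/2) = 2*(m - 2)/(2*m - 5)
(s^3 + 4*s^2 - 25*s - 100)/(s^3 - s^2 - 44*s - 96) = (s^2 - 25)/(s^2 - 5*s - 24)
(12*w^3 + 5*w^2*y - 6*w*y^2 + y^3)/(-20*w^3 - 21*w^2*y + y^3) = (12*w^2 - 7*w*y + y^2)/(-20*w^2 - w*y + y^2)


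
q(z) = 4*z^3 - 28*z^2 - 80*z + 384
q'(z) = 12*z^2 - 56*z - 80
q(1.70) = 186.73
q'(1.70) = -140.52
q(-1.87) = 409.53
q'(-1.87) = 66.68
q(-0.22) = 400.20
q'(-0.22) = -67.10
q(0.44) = 343.72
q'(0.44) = -102.32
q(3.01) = -1.40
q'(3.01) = -139.84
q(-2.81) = 298.96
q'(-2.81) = 172.11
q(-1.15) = 432.89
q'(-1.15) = 0.27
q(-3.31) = 196.97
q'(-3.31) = 236.83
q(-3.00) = 264.00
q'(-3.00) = 196.00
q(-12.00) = -9600.00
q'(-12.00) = 2320.00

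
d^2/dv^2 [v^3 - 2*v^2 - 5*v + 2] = 6*v - 4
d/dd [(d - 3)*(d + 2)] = 2*d - 1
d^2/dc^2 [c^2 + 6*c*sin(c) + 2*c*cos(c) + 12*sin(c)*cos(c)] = -6*c*sin(c) - 2*c*cos(c) - 4*sin(c) - 24*sin(2*c) + 12*cos(c) + 2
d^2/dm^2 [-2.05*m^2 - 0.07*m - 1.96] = -4.10000000000000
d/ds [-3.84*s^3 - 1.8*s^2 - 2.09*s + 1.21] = -11.52*s^2 - 3.6*s - 2.09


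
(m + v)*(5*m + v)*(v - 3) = 5*m^2*v - 15*m^2 + 6*m*v^2 - 18*m*v + v^3 - 3*v^2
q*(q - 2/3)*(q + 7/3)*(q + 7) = q^4 + 26*q^3/3 + 91*q^2/9 - 98*q/9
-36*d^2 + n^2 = (-6*d + n)*(6*d + n)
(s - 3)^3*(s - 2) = s^4 - 11*s^3 + 45*s^2 - 81*s + 54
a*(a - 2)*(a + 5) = a^3 + 3*a^2 - 10*a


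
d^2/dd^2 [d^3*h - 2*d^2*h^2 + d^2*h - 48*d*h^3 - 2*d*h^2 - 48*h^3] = 2*h*(3*d - 2*h + 1)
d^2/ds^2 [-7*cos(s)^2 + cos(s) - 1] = -cos(s) + 14*cos(2*s)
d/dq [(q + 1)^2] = 2*q + 2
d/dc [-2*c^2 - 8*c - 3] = -4*c - 8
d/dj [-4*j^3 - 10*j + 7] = -12*j^2 - 10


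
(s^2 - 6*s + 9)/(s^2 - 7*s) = (s^2 - 6*s + 9)/(s*(s - 7))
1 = 1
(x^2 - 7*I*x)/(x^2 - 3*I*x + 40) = x*(x - 7*I)/(x^2 - 3*I*x + 40)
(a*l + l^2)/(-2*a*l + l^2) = (-a - l)/(2*a - l)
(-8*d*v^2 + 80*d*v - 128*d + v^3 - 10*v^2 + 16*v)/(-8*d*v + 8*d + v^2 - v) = (v^2 - 10*v + 16)/(v - 1)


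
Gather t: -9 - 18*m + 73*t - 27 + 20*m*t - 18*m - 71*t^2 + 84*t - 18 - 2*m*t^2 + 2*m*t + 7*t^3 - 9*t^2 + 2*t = -36*m + 7*t^3 + t^2*(-2*m - 80) + t*(22*m + 159) - 54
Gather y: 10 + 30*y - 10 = 30*y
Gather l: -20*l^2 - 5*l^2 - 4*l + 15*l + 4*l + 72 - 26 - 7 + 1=-25*l^2 + 15*l + 40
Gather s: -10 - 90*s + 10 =-90*s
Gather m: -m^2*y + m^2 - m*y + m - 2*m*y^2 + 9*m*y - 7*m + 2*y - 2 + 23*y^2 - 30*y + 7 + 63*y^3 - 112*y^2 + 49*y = m^2*(1 - y) + m*(-2*y^2 + 8*y - 6) + 63*y^3 - 89*y^2 + 21*y + 5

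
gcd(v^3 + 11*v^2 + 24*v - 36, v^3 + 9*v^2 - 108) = v^2 + 12*v + 36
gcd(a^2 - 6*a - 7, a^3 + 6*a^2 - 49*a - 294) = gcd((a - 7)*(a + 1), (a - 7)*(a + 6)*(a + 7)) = a - 7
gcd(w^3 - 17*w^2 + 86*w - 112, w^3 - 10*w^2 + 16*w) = w^2 - 10*w + 16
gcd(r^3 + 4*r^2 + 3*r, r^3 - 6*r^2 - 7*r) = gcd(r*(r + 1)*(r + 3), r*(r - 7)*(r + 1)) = r^2 + r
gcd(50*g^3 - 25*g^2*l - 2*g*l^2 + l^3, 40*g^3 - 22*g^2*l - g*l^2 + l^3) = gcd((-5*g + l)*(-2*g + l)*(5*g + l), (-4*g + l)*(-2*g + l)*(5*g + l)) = 10*g^2 - 3*g*l - l^2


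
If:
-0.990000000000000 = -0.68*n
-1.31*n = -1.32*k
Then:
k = 1.44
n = 1.46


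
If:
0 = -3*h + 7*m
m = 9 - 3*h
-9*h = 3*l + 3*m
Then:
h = 21/8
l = -9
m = 9/8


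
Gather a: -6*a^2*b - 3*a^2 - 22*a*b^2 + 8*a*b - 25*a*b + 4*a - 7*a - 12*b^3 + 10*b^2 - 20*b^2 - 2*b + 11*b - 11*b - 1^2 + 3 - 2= a^2*(-6*b - 3) + a*(-22*b^2 - 17*b - 3) - 12*b^3 - 10*b^2 - 2*b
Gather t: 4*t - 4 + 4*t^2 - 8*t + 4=4*t^2 - 4*t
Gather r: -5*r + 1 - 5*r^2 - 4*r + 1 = -5*r^2 - 9*r + 2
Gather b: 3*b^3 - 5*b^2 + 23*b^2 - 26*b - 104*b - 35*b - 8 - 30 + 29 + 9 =3*b^3 + 18*b^2 - 165*b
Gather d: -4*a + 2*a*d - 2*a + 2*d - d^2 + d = -6*a - d^2 + d*(2*a + 3)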